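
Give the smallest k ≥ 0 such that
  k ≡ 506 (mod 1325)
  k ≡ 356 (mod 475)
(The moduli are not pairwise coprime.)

15081

Combine the congruences pairwise.
gcd(1325, 475) = 25 and 25 | (356 − 506), so the pair is consistent; merging gives k ≡ 15081 (mod 25175), where 25175 = lcm(1325, 475).
The solution is unique modulo lcm(1325, 475) = 25175.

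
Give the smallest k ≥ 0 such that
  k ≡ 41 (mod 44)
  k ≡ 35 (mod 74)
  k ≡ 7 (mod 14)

8841

gcd(44, 74) = 2 and 2 | (35 − 41), so the pair is consistent; merging gives k ≡ 701 (mod 1628), where 1628 = lcm(44, 74).
gcd(1628, 14) = 2 and 2 | (7 − 701), so the pair is consistent; merging gives k ≡ 8841 (mod 11396), where 11396 = lcm(1628, 14).
The solution is unique modulo lcm(44, 74, 14) = 11396.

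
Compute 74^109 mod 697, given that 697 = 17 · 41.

282

Mod 17: 74 ≡ 6; by Fermat, exponent reduces to 109 mod 16 = 13; 6^13 ≡ 10 (mod 17).
Mod 41: 74 ≡ 33; by Fermat, exponent reduces to 109 mod 40 = 29; 33^29 ≡ 36 (mod 41).
Combine by CRT: x ≡ 10 (mod 17), x ≡ 36 (mod 41) ⇒ x ≡ 282 (mod 697).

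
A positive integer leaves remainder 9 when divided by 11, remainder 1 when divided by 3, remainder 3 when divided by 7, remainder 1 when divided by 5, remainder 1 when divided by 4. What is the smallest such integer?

2341

Combine the congruences pairwise.
From N ≡ 9 (mod 11) write N = 9 + 11t. Substituting into N ≡ 1 (mod 3) gives 11t ≡ 1 (mod 3), and since 2⁻¹ ≡ 2 (mod 3), t ≡ 2. Hence N ≡ 9 + 11·2 = 31 (mod 33).
From N ≡ 31 (mod 33) write N = 31 + 33t. Substituting into N ≡ 3 (mod 7) gives 33t ≡ 0 (mod 7), and since 5⁻¹ ≡ 3 (mod 7), t ≡ 0. Hence N ≡ 31 + 33·0 = 31 (mod 231).
From N ≡ 31 (mod 231) write N = 31 + 231t. Substituting into N ≡ 1 (mod 5) gives 231t ≡ 0 (mod 5), and since 1⁻¹ ≡ 1 (mod 5), t ≡ 0. Hence N ≡ 31 + 231·0 = 31 (mod 1155).
From N ≡ 31 (mod 1155) write N = 31 + 1155t. Substituting into N ≡ 1 (mod 4) gives 1155t ≡ 2 (mod 4), and since 3⁻¹ ≡ 3 (mod 4), t ≡ 2. Hence N ≡ 31 + 1155·2 = 2341 (mod 4620).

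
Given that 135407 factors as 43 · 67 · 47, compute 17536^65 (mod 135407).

Mod 43: 17536 ≡ 35; by Fermat, exponent reduces to 65 mod 42 = 23; 35^23 ≡ 21 (mod 43).
Mod 67: 17536 ≡ 49; 49^65 ≡ 26 (mod 67).
Mod 47: 17536 ≡ 5; by Fermat, exponent reduces to 65 mod 46 = 19; 5^19 ≡ 10 (mod 47).
Combine by CRT: x ≡ 21 (mod 43), x ≡ 26 (mod 67), x ≡ 10 (mod 47) ⇒ x ≡ 120894 (mod 135407).

120894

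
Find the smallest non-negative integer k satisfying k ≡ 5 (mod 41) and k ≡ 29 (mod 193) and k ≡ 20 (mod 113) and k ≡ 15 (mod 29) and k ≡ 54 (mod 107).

779866130

The moduli are pairwise coprime; N = 41·193·113·29·107 = 2774606407.
N/41 = 67673327; 67673327 ≡ 39 (mod 41); 39·20 ≡ 1, so inverse 20.
N/193 = 14376199; 14376199 ≡ 15 (mod 193); 15·103 ≡ 1, so inverse 103.
N/113 = 24554039; 24554039 ≡ 43 (mod 113); 43·92 ≡ 1, so inverse 92.
N/29 = 95676083; 95676083 ≡ 8 (mod 29); 8·11 ≡ 1, so inverse 11.
N/107 = 25930901; 25930901 ≡ 93 (mod 107); 93·84 ≡ 1, so inverse 84.
k ≡ 5·67673327·20 + 29·14376199·103 + 20·24554039·92 + 15·95676083·11 + 54·25930901·84 = 228297591504.
228297591504 mod 2774606407 = 779866130.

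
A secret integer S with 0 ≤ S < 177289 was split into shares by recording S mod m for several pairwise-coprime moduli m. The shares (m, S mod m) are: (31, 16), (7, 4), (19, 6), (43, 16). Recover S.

4015

Combine the congruences pairwise.
From S ≡ 16 (mod 31) write S = 16 + 31t. Substituting into S ≡ 4 (mod 7) gives 31t ≡ 2 (mod 7), and since 3⁻¹ ≡ 5 (mod 7), t ≡ 3. Hence S ≡ 16 + 31·3 = 109 (mod 217).
From S ≡ 109 (mod 217) write S = 109 + 217t. Substituting into S ≡ 6 (mod 19) gives 217t ≡ 11 (mod 19), and since 8⁻¹ ≡ 12 (mod 19), t ≡ 18. Hence S ≡ 109 + 217·18 = 4015 (mod 4123).
From S ≡ 4015 (mod 4123) write S = 4015 + 4123t. Substituting into S ≡ 16 (mod 43) gives 4123t ≡ 0 (mod 43), and since 38⁻¹ ≡ 17 (mod 43), t ≡ 0. Hence S ≡ 4015 + 4123·0 = 4015 (mod 177289).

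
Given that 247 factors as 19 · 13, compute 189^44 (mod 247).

Mod 19: 189 ≡ 18; by Fermat, exponent reduces to 44 mod 18 = 8; 18^8 ≡ 1 (mod 19).
Mod 13: 189 ≡ 7; by Fermat, exponent reduces to 44 mod 12 = 8; 7^8 ≡ 3 (mod 13).
Combine by CRT: x ≡ 1 (mod 19), x ≡ 3 (mod 13) ⇒ x ≡ 172 (mod 247).

172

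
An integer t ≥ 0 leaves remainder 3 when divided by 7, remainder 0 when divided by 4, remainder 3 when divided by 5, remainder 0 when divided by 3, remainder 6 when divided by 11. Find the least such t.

1788

Combine the congruences pairwise.
From t ≡ 3 (mod 7) write t = 3 + 7s. Substituting into t ≡ 0 (mod 4) gives 7s ≡ 1 (mod 4), and since 3⁻¹ ≡ 3 (mod 4), s ≡ 3. Hence t ≡ 3 + 7·3 = 24 (mod 28).
From t ≡ 24 (mod 28) write t = 24 + 28s. Substituting into t ≡ 3 (mod 5) gives 28s ≡ 4 (mod 5), and since 3⁻¹ ≡ 2 (mod 5), s ≡ 3. Hence t ≡ 24 + 28·3 = 108 (mod 140).
From t ≡ 108 (mod 140) write t = 108 + 140s. Substituting into t ≡ 0 (mod 3) gives 140s ≡ 0 (mod 3), and since 2⁻¹ ≡ 2 (mod 3), s ≡ 0. Hence t ≡ 108 + 140·0 = 108 (mod 420).
From t ≡ 108 (mod 420) write t = 108 + 420s. Substituting into t ≡ 6 (mod 11) gives 420s ≡ 8 (mod 11), and since 2⁻¹ ≡ 6 (mod 11), s ≡ 4. Hence t ≡ 108 + 420·4 = 1788 (mod 4620).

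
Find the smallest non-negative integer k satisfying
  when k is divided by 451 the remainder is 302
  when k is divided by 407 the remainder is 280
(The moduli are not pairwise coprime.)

8420

Combine the congruences pairwise.
gcd(451, 407) = 11 and 11 | (280 − 302), so the pair is consistent; merging gives k ≡ 8420 (mod 16687), where 16687 = lcm(451, 407).
The solution is unique modulo lcm(451, 407) = 16687.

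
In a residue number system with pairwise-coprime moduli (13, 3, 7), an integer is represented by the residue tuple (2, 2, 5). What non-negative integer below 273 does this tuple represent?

The moduli are pairwise coprime; N = 13·3·7 = 273.
N/13 = 21; 21 ≡ 8 (mod 13); 8·5 ≡ 1, so inverse 5.
N/3 = 91; 91 ≡ 1 (mod 3), inverse 1.
N/7 = 39; 39 ≡ 4 (mod 7); 4·2 ≡ 1, so inverse 2.
x ≡ 2·21·5 + 2·91·1 + 5·39·2 = 782.
782 mod 273 = 236.

236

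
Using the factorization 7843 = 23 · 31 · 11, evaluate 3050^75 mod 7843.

1332

Mod 23: 3050 ≡ 14; by Fermat, exponent reduces to 75 mod 22 = 9; 14^9 ≡ 21 (mod 23).
Mod 31: 3050 ≡ 12; by Fermat, exponent reduces to 75 mod 30 = 15; 12^15 ≡ 30 (mod 31).
Mod 11: 3050 ≡ 3; by Fermat, exponent reduces to 75 mod 10 = 5; 3^5 ≡ 1 (mod 11).
Combine by CRT: x ≡ 21 (mod 23), x ≡ 30 (mod 31), x ≡ 1 (mod 11) ⇒ x ≡ 1332 (mod 7843).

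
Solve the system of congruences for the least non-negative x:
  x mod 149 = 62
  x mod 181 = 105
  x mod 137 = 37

1212624

From x ≡ 62 (mod 149) write x = 62 + 149t. Substituting into x ≡ 105 (mod 181) gives 149t ≡ 43 (mod 181), and since 149⁻¹ ≡ 164 (mod 181), t ≡ 174. Hence x ≡ 62 + 149·174 = 25988 (mod 26969).
From x ≡ 25988 (mod 26969) write x = 25988 + 26969t. Substituting into x ≡ 37 (mod 137) gives 26969t ≡ 79 (mod 137), and since 117⁻¹ ≡ 89 (mod 137), t ≡ 44. Hence x ≡ 25988 + 26969·44 = 1212624 (mod 3694753).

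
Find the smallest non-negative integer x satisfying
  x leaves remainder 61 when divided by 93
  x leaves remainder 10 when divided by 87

619

gcd(93, 87) = 3 and 3 | (10 − 61), so the pair is consistent; merging gives x ≡ 619 (mod 2697), where 2697 = lcm(93, 87).
The solution is unique modulo lcm(93, 87) = 2697.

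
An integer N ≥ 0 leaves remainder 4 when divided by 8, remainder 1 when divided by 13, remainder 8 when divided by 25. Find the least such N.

The moduli are pairwise coprime; M = 8·13·25 = 2600.
M/8 = 325; 325 ≡ 5 (mod 8); 5·5 ≡ 1, so inverse 5.
M/13 = 200; 200 ≡ 5 (mod 13); 5·8 ≡ 1, so inverse 8.
M/25 = 104; 104 ≡ 4 (mod 25); 4·19 ≡ 1, so inverse 19.
N ≡ 4·325·5 + 1·200·8 + 8·104·19 = 23908.
23908 mod 2600 = 508.

508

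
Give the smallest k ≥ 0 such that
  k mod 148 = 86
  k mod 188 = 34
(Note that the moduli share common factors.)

gcd(148, 188) = 4 and 4 | (34 − 86), so the pair is consistent; merging gives k ≡ 974 (mod 6956), where 6956 = lcm(148, 188).
The solution is unique modulo lcm(148, 188) = 6956.

974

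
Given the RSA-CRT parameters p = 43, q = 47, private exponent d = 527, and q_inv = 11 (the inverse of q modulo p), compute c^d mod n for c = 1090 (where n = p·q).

d_p = d mod (p−1) = 527 mod 42 = 23; d_q = d mod (q−1) = 21.
m₁ = c^(d_p) mod p: c ≡ 15 (mod 43), and 15^23 mod 43 = 10.
m₂ = c^(d_q) mod q: c ≡ 9 (mod 47), and 9^21 mod 47 = 18.
h = q_inv·(m₁ − m₂) mod p = 11·(10 − 18) mod 43 = 41.
m = m₂ + h·q = 18 + 41·47 = 1945.

1945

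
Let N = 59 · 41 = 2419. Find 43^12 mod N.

Mod 59: 43 ≡ 43; 43^12 ≡ 45 (mod 59).
Mod 41: 43 ≡ 2; 2^12 ≡ 37 (mod 41).
Combine by CRT: x ≡ 45 (mod 59), x ≡ 37 (mod 41) ⇒ x ≡ 2169 (mod 2419).

2169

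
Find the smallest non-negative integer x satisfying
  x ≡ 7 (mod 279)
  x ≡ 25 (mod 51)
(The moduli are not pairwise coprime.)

gcd(279, 51) = 3 and 3 | (25 − 7), so the pair is consistent; merging gives x ≡ 1402 (mod 4743), where 4743 = lcm(279, 51).
The solution is unique modulo lcm(279, 51) = 4743.

1402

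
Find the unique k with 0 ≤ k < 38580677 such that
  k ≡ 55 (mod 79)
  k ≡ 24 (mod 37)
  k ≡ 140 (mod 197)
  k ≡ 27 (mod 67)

From k ≡ 55 (mod 79) write k = 55 + 79t. Substituting into k ≡ 24 (mod 37) gives 79t ≡ 6 (mod 37), and since 5⁻¹ ≡ 15 (mod 37), t ≡ 16. Hence k ≡ 55 + 79·16 = 1319 (mod 2923).
From k ≡ 1319 (mod 2923) write k = 1319 + 2923t. Substituting into k ≡ 140 (mod 197) gives 2923t ≡ 3 (mod 197), and since 165⁻¹ ≡ 80 (mod 197), t ≡ 43. Hence k ≡ 1319 + 2923·43 = 127008 (mod 575831).
From k ≡ 127008 (mod 575831) write k = 127008 + 575831t. Substituting into k ≡ 27 (mod 67) gives 575831t ≡ 51 (mod 67), and since 33⁻¹ ≡ 65 (mod 67), t ≡ 32. Hence k ≡ 127008 + 575831·32 = 18553600 (mod 38580677).

18553600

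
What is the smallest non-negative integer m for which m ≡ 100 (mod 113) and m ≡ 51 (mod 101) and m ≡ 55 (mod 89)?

209828

The moduli are pairwise coprime; N = 113·101·89 = 1015757.
N/113 = 8989; 8989 ≡ 62 (mod 113); 62·31 ≡ 1, so inverse 31.
N/101 = 10057; 10057 ≡ 58 (mod 101); 58·54 ≡ 1, so inverse 54.
N/89 = 11413; 11413 ≡ 21 (mod 89); 21·17 ≡ 1, so inverse 17.
m ≡ 100·8989·31 + 51·10057·54 + 55·11413·17 = 66234033.
66234033 mod 1015757 = 209828.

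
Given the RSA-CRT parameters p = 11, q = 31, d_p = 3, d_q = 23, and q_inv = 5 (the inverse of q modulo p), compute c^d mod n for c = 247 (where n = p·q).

92

m₁ = c^(d_p) mod p: c ≡ 5 (mod 11), and 5^3 mod 11 = 4.
m₂ = c^(d_q) mod q: c ≡ 30 (mod 31), and 30^23 mod 31 = 30.
h = q_inv·(m₁ − m₂) mod p = 5·(4 − 30) mod 11 = 2.
m = m₂ + h·q = 30 + 2·31 = 92.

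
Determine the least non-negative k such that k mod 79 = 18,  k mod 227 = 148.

3099

Combine the congruences pairwise.
From k ≡ 18 (mod 79) write k = 18 + 79t. Substituting into k ≡ 148 (mod 227) gives 79t ≡ 130 (mod 227), and since 79⁻¹ ≡ 23 (mod 227), t ≡ 39. Hence k ≡ 18 + 79·39 = 3099 (mod 17933).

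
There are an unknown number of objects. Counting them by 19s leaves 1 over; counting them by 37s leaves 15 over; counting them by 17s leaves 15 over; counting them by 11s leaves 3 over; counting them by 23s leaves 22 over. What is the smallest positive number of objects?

736574

The moduli are pairwise coprime; M = 19·37·17·11·23 = 3023603.
M/19 = 159137; 159137 ≡ 12 (mod 19); 12·8 ≡ 1, so inverse 8.
M/37 = 81719; 81719 ≡ 23 (mod 37); 23·29 ≡ 1, so inverse 29.
M/17 = 177859; 177859 ≡ 5 (mod 17); 5·7 ≡ 1, so inverse 7.
M/11 = 274873; 274873 ≡ 5 (mod 11); 5·9 ≡ 1, so inverse 9.
M/23 = 131461; 131461 ≡ 16 (mod 23); 16·13 ≡ 1, so inverse 13.
N ≡ 1·159137·8 + 15·81719·29 + 15·177859·7 + 3·274873·9 + 22·131461·13 = 100515473.
100515473 mod 3023603 = 736574.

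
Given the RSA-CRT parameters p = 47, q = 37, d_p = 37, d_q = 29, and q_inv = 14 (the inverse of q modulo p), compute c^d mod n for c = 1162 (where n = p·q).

m₁ = c^(d_p) mod p: c ≡ 34 (mod 47), and 34^37 mod 47 = 17.
m₂ = c^(d_q) mod q: c ≡ 15 (mod 37), and 15^29 mod 37 = 18.
h = q_inv·(m₁ − m₂) mod p = 14·(17 − 18) mod 47 = 33.
m = m₂ + h·q = 18 + 33·37 = 1239.

1239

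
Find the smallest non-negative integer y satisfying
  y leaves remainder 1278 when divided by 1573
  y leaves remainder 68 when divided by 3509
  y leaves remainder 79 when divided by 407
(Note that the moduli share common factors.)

361495

gcd(1573, 3509) = 121 and 121 | (68 − 1278), so the pair is consistent; merging gives y ≡ 42176 (mod 45617), where 45617 = lcm(1573, 3509).
gcd(45617, 407) = 11 and 11 | (79 − 42176), so the pair is consistent; merging gives y ≡ 361495 (mod 1687829), where 1687829 = lcm(45617, 407).
The solution is unique modulo lcm(1573, 3509, 407) = 1687829.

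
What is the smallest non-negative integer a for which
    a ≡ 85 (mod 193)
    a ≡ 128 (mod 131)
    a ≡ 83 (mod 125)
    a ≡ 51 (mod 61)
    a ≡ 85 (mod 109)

17856289833

From a ≡ 85 (mod 193) write a = 85 + 193t. Substituting into a ≡ 128 (mod 131) gives 193t ≡ 43 (mod 131), and since 62⁻¹ ≡ 112 (mod 131), t ≡ 100. Hence a ≡ 85 + 193·100 = 19385 (mod 25283).
From a ≡ 19385 (mod 25283) write a = 19385 + 25283t. Substituting into a ≡ 83 (mod 125) gives 25283t ≡ 73 (mod 125), and since 33⁻¹ ≡ 72 (mod 125), t ≡ 6. Hence a ≡ 19385 + 25283·6 = 171083 (mod 3160375).
From a ≡ 171083 (mod 3160375) write a = 171083 + 3160375t. Substituting into a ≡ 51 (mod 61) gives 3160375t ≡ 12 (mod 61), and since 26⁻¹ ≡ 54 (mod 61), t ≡ 38. Hence a ≡ 171083 + 3160375·38 = 120265333 (mod 192782875).
From a ≡ 120265333 (mod 192782875) write a = 120265333 + 192782875t. Substituting into a ≡ 85 (mod 109) gives 192782875t ≡ 11 (mod 109), and since 25⁻¹ ≡ 48 (mod 109), t ≡ 92. Hence a ≡ 120265333 + 192782875·92 = 17856289833 (mod 21013333375).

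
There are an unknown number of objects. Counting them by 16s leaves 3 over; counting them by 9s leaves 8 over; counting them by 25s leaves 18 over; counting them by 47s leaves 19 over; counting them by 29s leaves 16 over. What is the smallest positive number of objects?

The moduli are pairwise coprime; M = 16·9·25·47·29 = 4906800.
M/16 = 306675; 306675 ≡ 3 (mod 16); 3·11 ≡ 1, so inverse 11.
M/9 = 545200; 545200 ≡ 7 (mod 9); 7·4 ≡ 1, so inverse 4.
M/25 = 196272; 196272 ≡ 22 (mod 25); 22·8 ≡ 1, so inverse 8.
M/47 = 104400; 104400 ≡ 13 (mod 47); 13·29 ≡ 1, so inverse 29.
M/29 = 169200; 169200 ≡ 14 (mod 29); 14·27 ≡ 1, so inverse 27.
N ≡ 3·306675·11 + 8·545200·4 + 18·196272·8 + 19·104400·29 + 16·169200·27 = 186448643.
186448643 mod 4906800 = 4897043.

4897043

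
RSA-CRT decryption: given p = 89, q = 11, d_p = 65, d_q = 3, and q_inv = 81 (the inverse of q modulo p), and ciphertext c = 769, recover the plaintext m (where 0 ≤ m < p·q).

648

m₁ = c^(d_p) mod p: c ≡ 57 (mod 89), and 57^65 mod 89 = 25.
m₂ = c^(d_q) mod q: c ≡ 10 (mod 11), and 10^3 mod 11 = 10.
h = q_inv·(m₁ − m₂) mod p = 81·(25 − 10) mod 89 = 58.
m = m₂ + h·q = 10 + 58·11 = 648.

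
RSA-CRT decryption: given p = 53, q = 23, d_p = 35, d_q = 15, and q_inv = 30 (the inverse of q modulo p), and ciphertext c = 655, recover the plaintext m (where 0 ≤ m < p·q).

m₁ = c^(d_p) mod p: c ≡ 19 (mod 53), and 19^35 mod 53 = 5.
m₂ = c^(d_q) mod q: c ≡ 11 (mod 23), and 11^15 mod 23 = 10.
h = q_inv·(m₁ − m₂) mod p = 30·(5 − 10) mod 53 = 9.
m = m₂ + h·q = 10 + 9·23 = 217.

217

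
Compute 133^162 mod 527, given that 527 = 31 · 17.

281

Mod 31: 133 ≡ 9; by Fermat, exponent reduces to 162 mod 30 = 12; 9^12 ≡ 2 (mod 31).
Mod 17: 133 ≡ 14; by Fermat, exponent reduces to 162 mod 16 = 2; 14^2 ≡ 9 (mod 17).
Combine by CRT: x ≡ 2 (mod 31), x ≡ 9 (mod 17) ⇒ x ≡ 281 (mod 527).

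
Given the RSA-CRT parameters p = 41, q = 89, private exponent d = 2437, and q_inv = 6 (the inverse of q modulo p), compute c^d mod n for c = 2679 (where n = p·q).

d_p = d mod (p−1) = 2437 mod 40 = 37; d_q = d mod (q−1) = 61.
m₁ = c^(d_p) mod p: c ≡ 14 (mod 41), and 14^37 mod 41 = 27.
m₂ = c^(d_q) mod q: c ≡ 9 (mod 89), and 9^61 mod 89 = 36.
h = q_inv·(m₁ − m₂) mod p = 6·(27 − 36) mod 41 = 28.
m = m₂ + h·q = 36 + 28·89 = 2528.

2528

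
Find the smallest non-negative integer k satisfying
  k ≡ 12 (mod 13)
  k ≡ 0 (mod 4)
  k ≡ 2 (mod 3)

116

From k ≡ 12 (mod 13) write k = 12 + 13t. Substituting into k ≡ 0 (mod 4) gives 13t ≡ 0 (mod 4), and since 1⁻¹ ≡ 1 (mod 4), t ≡ 0. Hence k ≡ 12 + 13·0 = 12 (mod 52).
From k ≡ 12 (mod 52) write k = 12 + 52t. Substituting into k ≡ 2 (mod 3) gives 52t ≡ 2 (mod 3), and since 1⁻¹ ≡ 1 (mod 3), t ≡ 2. Hence k ≡ 12 + 52·2 = 116 (mod 156).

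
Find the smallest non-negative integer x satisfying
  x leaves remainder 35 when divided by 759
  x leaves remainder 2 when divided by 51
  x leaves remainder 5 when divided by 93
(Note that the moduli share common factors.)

Combine the congruences pairwise.
gcd(759, 51) = 3 and 3 | (2 − 35), so the pair is consistent; merging gives x ≡ 10661 (mod 12903), where 12903 = lcm(759, 51).
gcd(12903, 93) = 3 and 3 | (5 − 10661), so the pair is consistent; merging gives x ≡ 139691 (mod 399993), where 399993 = lcm(12903, 93).
The solution is unique modulo lcm(759, 51, 93) = 399993.

139691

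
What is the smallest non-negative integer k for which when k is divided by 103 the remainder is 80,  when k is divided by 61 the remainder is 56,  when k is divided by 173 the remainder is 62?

563696

The moduli are pairwise coprime; N = 103·61·173 = 1086959.
N/103 = 10553; 10553 ≡ 47 (mod 103); 47·57 ≡ 1, so inverse 57.
N/61 = 17819; 17819 ≡ 7 (mod 61); 7·35 ≡ 1, so inverse 35.
N/173 = 6283; 6283 ≡ 55 (mod 173); 55·151 ≡ 1, so inverse 151.
k ≡ 80·10553·57 + 56·17819·35 + 62·6283·151 = 141868366.
141868366 mod 1086959 = 563696.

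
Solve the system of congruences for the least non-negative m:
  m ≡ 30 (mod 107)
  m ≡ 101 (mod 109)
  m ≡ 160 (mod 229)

The moduli are pairwise coprime; N = 107·109·229 = 2670827.
N/107 = 24961; 24961 ≡ 30 (mod 107); 30·25 ≡ 1, so inverse 25.
N/109 = 24503; 24503 ≡ 87 (mod 109); 87·104 ≡ 1, so inverse 104.
N/229 = 11663; 11663 ≡ 213 (mod 229); 213·186 ≡ 1, so inverse 186.
m ≡ 30·24961·25 + 101·24503·104 + 160·11663·186 = 623191142.
623191142 mod 2670827 = 888451.

888451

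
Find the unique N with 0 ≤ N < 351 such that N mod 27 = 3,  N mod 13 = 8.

138

From N ≡ 3 (mod 27) write N = 3 + 27t. Substituting into N ≡ 8 (mod 13) gives 27t ≡ 5 (mod 13), and since 1⁻¹ ≡ 1 (mod 13), t ≡ 5. Hence N ≡ 3 + 27·5 = 138 (mod 351).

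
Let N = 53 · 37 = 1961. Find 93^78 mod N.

Mod 53: 93 ≡ 40; by Fermat, exponent reduces to 78 mod 52 = 26; 40^26 ≡ 1 (mod 53).
Mod 37: 93 ≡ 19; by Fermat, exponent reduces to 78 mod 36 = 6; 19^6 ≡ 11 (mod 37).
Combine by CRT: x ≡ 1 (mod 53), x ≡ 11 (mod 37) ⇒ x ≡ 1750 (mod 1961).

1750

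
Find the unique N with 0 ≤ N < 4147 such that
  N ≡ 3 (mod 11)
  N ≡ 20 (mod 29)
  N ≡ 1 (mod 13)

The moduli are pairwise coprime; M = 11·29·13 = 4147.
M/11 = 377; 377 ≡ 3 (mod 11); 3·4 ≡ 1, so inverse 4.
M/29 = 143; 143 ≡ 27 (mod 29); 27·14 ≡ 1, so inverse 14.
M/13 = 319; 319 ≡ 7 (mod 13); 7·2 ≡ 1, so inverse 2.
N ≡ 3·377·4 + 20·143·14 + 1·319·2 = 45202.
45202 mod 4147 = 3732.

3732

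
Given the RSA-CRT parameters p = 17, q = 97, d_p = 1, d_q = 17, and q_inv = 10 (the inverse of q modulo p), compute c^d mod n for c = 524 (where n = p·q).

575

m₁ = c^(d_p) mod p: c ≡ 14 (mod 17), and 14^1 mod 17 = 14.
m₂ = c^(d_q) mod q: c ≡ 39 (mod 97), and 39^17 mod 97 = 90.
h = q_inv·(m₁ − m₂) mod p = 10·(14 − 90) mod 17 = 5.
m = m₂ + h·q = 90 + 5·97 = 575.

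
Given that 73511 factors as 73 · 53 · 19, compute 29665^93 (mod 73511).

Mod 73: 29665 ≡ 27; by Fermat, exponent reduces to 93 mod 72 = 21; 27^21 ≡ 27 (mod 73).
Mod 53: 29665 ≡ 38; by Fermat, exponent reduces to 93 mod 52 = 41; 38^41 ≡ 40 (mod 53).
Mod 19: 29665 ≡ 6; by Fermat, exponent reduces to 93 mod 18 = 3; 6^3 ≡ 7 (mod 19).
Combine by CRT: x ≡ 27 (mod 73), x ≡ 40 (mod 53), x ≡ 7 (mod 19) ⇒ x ≡ 3750 (mod 73511).

3750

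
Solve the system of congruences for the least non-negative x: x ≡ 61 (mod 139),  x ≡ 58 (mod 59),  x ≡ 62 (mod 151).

The moduli are pairwise coprime; N = 139·59·151 = 1238351.
N/139 = 8909; 8909 ≡ 13 (mod 139); 13·107 ≡ 1, so inverse 107.
N/59 = 20989; 20989 ≡ 44 (mod 59); 44·55 ≡ 1, so inverse 55.
N/151 = 8201; 8201 ≡ 47 (mod 151); 47·45 ≡ 1, so inverse 45.
x ≡ 61·8909·107 + 58·20989·55 + 62·8201·45 = 147984743.
147984743 mod 1238351 = 620974.

620974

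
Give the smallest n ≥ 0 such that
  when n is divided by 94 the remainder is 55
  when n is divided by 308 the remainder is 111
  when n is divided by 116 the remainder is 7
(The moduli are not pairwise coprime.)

Combine the congruences pairwise.
gcd(94, 308) = 2 and 2 | (111 − 55), so the pair is consistent; merging gives n ≡ 10583 (mod 14476), where 14476 = lcm(94, 308).
gcd(14476, 116) = 4 and 4 | (7 − 10583), so the pair is consistent; merging gives n ≡ 372483 (mod 419804), where 419804 = lcm(14476, 116).
The solution is unique modulo lcm(94, 308, 116) = 419804.

372483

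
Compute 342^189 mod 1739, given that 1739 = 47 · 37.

Mod 47: 342 ≡ 13; by Fermat, exponent reduces to 189 mod 46 = 5; 13^5 ≡ 40 (mod 47).
Mod 37: 342 ≡ 9; by Fermat, exponent reduces to 189 mod 36 = 9; 9^9 ≡ 1 (mod 37).
Combine by CRT: x ≡ 40 (mod 47), x ≡ 1 (mod 37) ⇒ x ≡ 1074 (mod 1739).

1074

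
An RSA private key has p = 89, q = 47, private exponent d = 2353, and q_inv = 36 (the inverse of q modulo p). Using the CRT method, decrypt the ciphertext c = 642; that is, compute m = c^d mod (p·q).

d_p = d mod (p−1) = 2353 mod 88 = 65; d_q = d mod (q−1) = 7.
m₁ = c^(d_p) mod p: c ≡ 19 (mod 89), and 19^65 mod 89 = 58.
m₂ = c^(d_q) mod q: c ≡ 31 (mod 47), and 31^7 mod 47 = 15.
h = q_inv·(m₁ − m₂) mod p = 36·(58 − 15) mod 89 = 35.
m = m₂ + h·q = 15 + 35·47 = 1660.

1660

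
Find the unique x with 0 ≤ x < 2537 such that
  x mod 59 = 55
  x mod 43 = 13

2120

Combine the congruences pairwise.
From x ≡ 55 (mod 59) write x = 55 + 59t. Substituting into x ≡ 13 (mod 43) gives 59t ≡ 1 (mod 43), and since 16⁻¹ ≡ 35 (mod 43), t ≡ 35. Hence x ≡ 55 + 59·35 = 2120 (mod 2537).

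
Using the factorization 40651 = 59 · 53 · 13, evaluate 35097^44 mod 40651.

27894

Mod 59: 35097 ≡ 51; 51^44 ≡ 46 (mod 59).
Mod 53: 35097 ≡ 11; 11^44 ≡ 16 (mod 53).
Mod 13: 35097 ≡ 10; by Fermat, exponent reduces to 44 mod 12 = 8; 10^8 ≡ 9 (mod 13).
Combine by CRT: x ≡ 46 (mod 59), x ≡ 16 (mod 53), x ≡ 9 (mod 13) ⇒ x ≡ 27894 (mod 40651).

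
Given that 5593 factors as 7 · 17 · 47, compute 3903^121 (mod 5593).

2132

Mod 7: 3903 ≡ 4; by Fermat, exponent reduces to 121 mod 6 = 1; 4^1 ≡ 4 (mod 7).
Mod 17: 3903 ≡ 10; by Fermat, exponent reduces to 121 mod 16 = 9; 10^9 ≡ 7 (mod 17).
Mod 47: 3903 ≡ 2; by Fermat, exponent reduces to 121 mod 46 = 29; 2^29 ≡ 17 (mod 47).
Combine by CRT: x ≡ 4 (mod 7), x ≡ 7 (mod 17), x ≡ 17 (mod 47) ⇒ x ≡ 2132 (mod 5593).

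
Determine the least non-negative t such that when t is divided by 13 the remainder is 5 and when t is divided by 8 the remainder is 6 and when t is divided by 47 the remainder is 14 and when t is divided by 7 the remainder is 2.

The moduli are pairwise coprime; N = 13·8·47·7 = 34216.
N/13 = 2632; 2632 ≡ 6 (mod 13); 6·11 ≡ 1, so inverse 11.
N/8 = 4277; 4277 ≡ 5 (mod 8); 5·5 ≡ 1, so inverse 5.
N/47 = 728; 728 ≡ 23 (mod 47); 23·45 ≡ 1, so inverse 45.
N/7 = 4888; 4888 ≡ 2 (mod 7); 2·4 ≡ 1, so inverse 4.
t ≡ 5·2632·11 + 6·4277·5 + 14·728·45 + 2·4888·4 = 770814.
770814 mod 34216 = 18062.

18062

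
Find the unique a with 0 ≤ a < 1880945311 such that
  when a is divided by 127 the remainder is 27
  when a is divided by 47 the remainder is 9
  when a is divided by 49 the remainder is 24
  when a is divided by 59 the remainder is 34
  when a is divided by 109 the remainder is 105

From a ≡ 27 (mod 127) write a = 27 + 127t. Substituting into a ≡ 9 (mod 47) gives 127t ≡ 29 (mod 47), and since 33⁻¹ ≡ 10 (mod 47), t ≡ 8. Hence a ≡ 27 + 127·8 = 1043 (mod 5969).
From a ≡ 1043 (mod 5969) write a = 1043 + 5969t. Substituting into a ≡ 24 (mod 49) gives 5969t ≡ 10 (mod 49), and since 40⁻¹ ≡ 38 (mod 49), t ≡ 37. Hence a ≡ 1043 + 5969·37 = 221896 (mod 292481).
From a ≡ 221896 (mod 292481) write a = 221896 + 292481t. Substituting into a ≡ 34 (mod 59) gives 292481t ≡ 37 (mod 59), and since 18⁻¹ ≡ 23 (mod 59), t ≡ 25. Hence a ≡ 221896 + 292481·25 = 7533921 (mod 17256379).
From a ≡ 7533921 (mod 17256379) write a = 7533921 + 17256379t. Substituting into a ≡ 105 (mod 109) gives 17256379t ≡ 46 (mod 109), and since 44⁻¹ ≡ 57 (mod 109), t ≡ 6. Hence a ≡ 7533921 + 17256379·6 = 111072195 (mod 1880945311).

111072195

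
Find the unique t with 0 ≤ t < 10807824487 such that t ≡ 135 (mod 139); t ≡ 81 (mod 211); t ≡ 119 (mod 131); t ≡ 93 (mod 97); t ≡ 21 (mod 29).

The moduli are pairwise coprime; N = 139·211·131·97·29 = 10807824487.
N/139 = 77754133; 77754133 ≡ 35 (mod 139); 35·4 ≡ 1, so inverse 4.
N/211 = 51221917; 51221917 ≡ 190 (mod 211); 190·10 ≡ 1, so inverse 10.
N/131 = 82502477; 82502477 ≡ 118 (mod 131); 118·10 ≡ 1, so inverse 10.
N/97 = 111420871; 111420871 ≡ 75 (mod 97); 75·22 ≡ 1, so inverse 22.
N/29 = 372683603; 372683603 ≡ 21 (mod 29); 21·18 ≡ 1, so inverse 18.
t ≡ 135·77754133·4 + 81·51221917·10 + 119·82502477·10 + 93·111420871·22 + 21·372683603·18 = 550496436220.
550496436220 mod 10807824487 = 10105211870.

10105211870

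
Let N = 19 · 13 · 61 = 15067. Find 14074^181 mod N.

Mod 19: 14074 ≡ 14; by Fermat, exponent reduces to 181 mod 18 = 1; 14^1 ≡ 14 (mod 19).
Mod 13: 14074 ≡ 8; by Fermat, exponent reduces to 181 mod 12 = 1; 8^1 ≡ 8 (mod 13).
Mod 61: 14074 ≡ 44; by Fermat, exponent reduces to 181 mod 60 = 1; 44^1 ≡ 44 (mod 61).
Combine by CRT: x ≡ 14 (mod 19), x ≡ 8 (mod 13), x ≡ 44 (mod 61) ⇒ x ≡ 14074 (mod 15067).

14074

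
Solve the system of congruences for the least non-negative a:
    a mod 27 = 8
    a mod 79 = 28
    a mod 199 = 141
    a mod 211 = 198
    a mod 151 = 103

The moduli are pairwise coprime; N = 27·79·199·211·151 = 13523943087.
N/27 = 500886781; 500886781 ≡ 7 (mod 27); 7·4 ≡ 1, so inverse 4.
N/79 = 171189153; 171189153 ≡ 24 (mod 79); 24·56 ≡ 1, so inverse 56.
N/199 = 67959513; 67959513 ≡ 18 (mod 199); 18·188 ≡ 1, so inverse 188.
N/211 = 64094517; 64094517 ≡ 102 (mod 211); 102·60 ≡ 1, so inverse 60.
N/151 = 89562537; 89562537 ≡ 58 (mod 151); 58·138 ≡ 1, so inverse 138.
a ≡ 8·500886781·4 + 28·171189153·56 + 141·67959513·188 + 198·64094517·60 + 103·89562537·138 = 4120408502378.
4120408502378 mod 13523943087 = 9129803930.

9129803930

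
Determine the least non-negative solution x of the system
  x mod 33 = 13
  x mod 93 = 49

Combine the congruences pairwise.
gcd(33, 93) = 3 and 3 | (49 − 13), so the pair is consistent; merging gives x ≡ 607 (mod 1023), where 1023 = lcm(33, 93).
The solution is unique modulo lcm(33, 93) = 1023.

607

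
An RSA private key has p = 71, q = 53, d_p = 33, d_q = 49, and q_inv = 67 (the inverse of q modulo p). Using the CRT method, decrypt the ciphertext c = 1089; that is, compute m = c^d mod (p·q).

m₁ = c^(d_p) mod p: c ≡ 24 (mod 71), and 24^33 mod 71 = 9.
m₂ = c^(d_q) mod q: c ≡ 29 (mod 53), and 29^49 mod 53 = 6.
h = q_inv·(m₁ − m₂) mod p = 67·(9 − 6) mod 71 = 59.
m = m₂ + h·q = 6 + 59·53 = 3133.

3133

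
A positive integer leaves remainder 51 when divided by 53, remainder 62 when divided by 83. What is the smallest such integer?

1058

Combine the congruences pairwise.
From x ≡ 51 (mod 53) write x = 51 + 53t. Substituting into x ≡ 62 (mod 83) gives 53t ≡ 11 (mod 83), and since 53⁻¹ ≡ 47 (mod 83), t ≡ 19. Hence x ≡ 51 + 53·19 = 1058 (mod 4399).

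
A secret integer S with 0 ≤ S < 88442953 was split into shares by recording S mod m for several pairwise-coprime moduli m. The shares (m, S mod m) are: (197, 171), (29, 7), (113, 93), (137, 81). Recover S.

54315238

From S ≡ 171 (mod 197) write S = 171 + 197t. Substituting into S ≡ 7 (mod 29) gives 197t ≡ 10 (mod 29), and since 23⁻¹ ≡ 24 (mod 29), t ≡ 8. Hence S ≡ 171 + 197·8 = 1747 (mod 5713).
From S ≡ 1747 (mod 5713) write S = 1747 + 5713t. Substituting into S ≡ 93 (mod 113) gives 5713t ≡ 41 (mod 113), and since 63⁻¹ ≡ 61 (mod 113), t ≡ 15. Hence S ≡ 1747 + 5713·15 = 87442 (mod 645569).
From S ≡ 87442 (mod 645569) write S = 87442 + 645569t. Substituting into S ≡ 81 (mod 137) gives 645569t ≡ 45 (mod 137), and since 25⁻¹ ≡ 11 (mod 137), t ≡ 84. Hence S ≡ 87442 + 645569·84 = 54315238 (mod 88442953).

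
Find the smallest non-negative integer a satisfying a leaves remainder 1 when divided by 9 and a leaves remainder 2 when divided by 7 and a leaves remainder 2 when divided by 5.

37

From a ≡ 1 (mod 9) write a = 1 + 9t. Substituting into a ≡ 2 (mod 7) gives 9t ≡ 1 (mod 7), and since 2⁻¹ ≡ 4 (mod 7), t ≡ 4. Hence a ≡ 1 + 9·4 = 37 (mod 63).
From a ≡ 37 (mod 63) write a = 37 + 63t. Substituting into a ≡ 2 (mod 5) gives 63t ≡ 0 (mod 5), and since 3⁻¹ ≡ 2 (mod 5), t ≡ 0. Hence a ≡ 37 + 63·0 = 37 (mod 315).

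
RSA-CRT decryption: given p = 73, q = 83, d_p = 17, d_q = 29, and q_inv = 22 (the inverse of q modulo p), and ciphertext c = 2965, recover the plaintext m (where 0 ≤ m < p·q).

4950

m₁ = c^(d_p) mod p: c ≡ 45 (mod 73), and 45^17 mod 73 = 59.
m₂ = c^(d_q) mod q: c ≡ 60 (mod 83), and 60^29 mod 83 = 53.
h = q_inv·(m₁ − m₂) mod p = 22·(59 − 53) mod 73 = 59.
m = m₂ + h·q = 53 + 59·83 = 4950.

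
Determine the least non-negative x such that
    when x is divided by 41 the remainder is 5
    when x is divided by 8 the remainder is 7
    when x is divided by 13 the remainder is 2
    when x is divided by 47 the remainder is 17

Combine the congruences pairwise.
From x ≡ 5 (mod 41) write x = 5 + 41t. Substituting into x ≡ 7 (mod 8) gives 41t ≡ 2 (mod 8), and since 1⁻¹ ≡ 1 (mod 8), t ≡ 2. Hence x ≡ 5 + 41·2 = 87 (mod 328).
From x ≡ 87 (mod 328) write x = 87 + 328t. Substituting into x ≡ 2 (mod 13) gives 328t ≡ 6 (mod 13), and since 3⁻¹ ≡ 9 (mod 13), t ≡ 2. Hence x ≡ 87 + 328·2 = 743 (mod 4264).
From x ≡ 743 (mod 4264) write x = 743 + 4264t. Substituting into x ≡ 17 (mod 47) gives 4264t ≡ 26 (mod 47), and since 34⁻¹ ≡ 18 (mod 47), t ≡ 45. Hence x ≡ 743 + 4264·45 = 192623 (mod 200408).

192623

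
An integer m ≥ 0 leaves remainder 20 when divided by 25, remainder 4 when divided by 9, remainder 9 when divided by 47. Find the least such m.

Combine the congruences pairwise.
From m ≡ 20 (mod 25) write m = 20 + 25t. Substituting into m ≡ 4 (mod 9) gives 25t ≡ 2 (mod 9), and since 7⁻¹ ≡ 4 (mod 9), t ≡ 8. Hence m ≡ 20 + 25·8 = 220 (mod 225).
From m ≡ 220 (mod 225) write m = 220 + 225t. Substituting into m ≡ 9 (mod 47) gives 225t ≡ 24 (mod 47), and since 37⁻¹ ≡ 14 (mod 47), t ≡ 7. Hence m ≡ 220 + 225·7 = 1795 (mod 10575).

1795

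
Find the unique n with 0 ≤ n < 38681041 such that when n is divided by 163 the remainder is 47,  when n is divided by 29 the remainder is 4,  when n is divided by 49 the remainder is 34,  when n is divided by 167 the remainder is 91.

22074485

The moduli are pairwise coprime; M = 163·29·49·167 = 38681041.
M/163 = 237307; 237307 ≡ 142 (mod 163); 142·31 ≡ 1, so inverse 31.
M/29 = 1333829; 1333829 ≡ 3 (mod 29); 3·10 ≡ 1, so inverse 10.
M/49 = 789409; 789409 ≡ 19 (mod 49); 19·31 ≡ 1, so inverse 31.
M/167 = 231623; 231623 ≡ 161 (mod 167); 161·139 ≡ 1, so inverse 139.
n ≡ 47·237307·31 + 4·1333829·10 + 34·789409·31 + 91·231623·139 = 4160945872.
4160945872 mod 38681041 = 22074485.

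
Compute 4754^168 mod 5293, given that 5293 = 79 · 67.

4328

Mod 79: 4754 ≡ 14; by Fermat, exponent reduces to 168 mod 78 = 12; 14^12 ≡ 62 (mod 79).
Mod 67: 4754 ≡ 64; by Fermat, exponent reduces to 168 mod 66 = 36; 64^36 ≡ 40 (mod 67).
Combine by CRT: x ≡ 62 (mod 79), x ≡ 40 (mod 67) ⇒ x ≡ 4328 (mod 5293).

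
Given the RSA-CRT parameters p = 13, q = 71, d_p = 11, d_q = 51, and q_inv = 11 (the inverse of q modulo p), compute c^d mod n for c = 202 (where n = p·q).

m₁ = c^(d_p) mod p: c ≡ 7 (mod 13), and 7^11 mod 13 = 2.
m₂ = c^(d_q) mod q: c ≡ 60 (mod 71), and 60^51 mod 71 = 2.
h = q_inv·(m₁ − m₂) mod p = 11·(2 − 2) mod 13 = 0.
m = m₂ + h·q = 2 + 0·71 = 2.

2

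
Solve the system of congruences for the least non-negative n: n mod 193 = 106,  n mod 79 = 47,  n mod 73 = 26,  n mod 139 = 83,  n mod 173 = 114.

The moduli are pairwise coprime; M = 193·79·73·139·173 = 26765056457.
M/193 = 138679049; 138679049 ≡ 57 (mod 193); 57·149 ≡ 1, so inverse 149.
M/79 = 338798183; 338798183 ≡ 47 (mod 79); 47·37 ≡ 1, so inverse 37.
M/73 = 366644609; 366644609 ≡ 65 (mod 73); 65·9 ≡ 1, so inverse 9.
M/139 = 192554363; 192554363 ≡ 26 (mod 139); 26·123 ≡ 1, so inverse 123.
M/173 = 154711309; 154711309 ≡ 4 (mod 173); 4·130 ≡ 1, so inverse 130.
n ≡ 106·138679049·149 + 47·338798183·37 + 26·366644609·9 + 83·192554363·123 + 114·154711309·130 = 7123870869896.
7123870869896 mod 26765056457 = 4365852334.

4365852334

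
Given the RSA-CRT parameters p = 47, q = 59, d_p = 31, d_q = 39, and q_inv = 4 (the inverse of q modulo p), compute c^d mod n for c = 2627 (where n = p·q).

m₁ = c^(d_p) mod p: c ≡ 42 (mod 47), and 42^31 mod 47 = 8.
m₂ = c^(d_q) mod q: c ≡ 31 (mod 59), and 31^39 mod 59 = 37.
h = q_inv·(m₁ − m₂) mod p = 4·(8 − 37) mod 47 = 25.
m = m₂ + h·q = 37 + 25·59 = 1512.

1512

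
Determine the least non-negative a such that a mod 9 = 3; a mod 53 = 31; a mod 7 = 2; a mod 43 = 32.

Combine the congruences pairwise.
From a ≡ 3 (mod 9) write a = 3 + 9t. Substituting into a ≡ 31 (mod 53) gives 9t ≡ 28 (mod 53), and since 9⁻¹ ≡ 6 (mod 53), t ≡ 9. Hence a ≡ 3 + 9·9 = 84 (mod 477).
From a ≡ 84 (mod 477) write a = 84 + 477t. Substituting into a ≡ 2 (mod 7) gives 477t ≡ 2 (mod 7), and since 1⁻¹ ≡ 1 (mod 7), t ≡ 2. Hence a ≡ 84 + 477·2 = 1038 (mod 3339).
From a ≡ 1038 (mod 3339) write a = 1038 + 3339t. Substituting into a ≡ 32 (mod 43) gives 3339t ≡ 26 (mod 43), and since 28⁻¹ ≡ 20 (mod 43), t ≡ 4. Hence a ≡ 1038 + 3339·4 = 14394 (mod 143577).

14394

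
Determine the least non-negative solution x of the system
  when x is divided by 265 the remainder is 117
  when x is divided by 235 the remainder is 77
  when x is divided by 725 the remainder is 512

gcd(265, 235) = 5 and 5 | (77 − 117), so the pair is consistent; merging gives x ≡ 8067 (mod 12455), where 12455 = lcm(265, 235).
gcd(12455, 725) = 5 and 5 | (512 − 8067), so the pair is consistent; merging gives x ≡ 742912 (mod 1805975), where 1805975 = lcm(12455, 725).
The solution is unique modulo lcm(265, 235, 725) = 1805975.

742912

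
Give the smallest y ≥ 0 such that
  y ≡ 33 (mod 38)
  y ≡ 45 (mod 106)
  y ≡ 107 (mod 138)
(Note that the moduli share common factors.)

gcd(38, 106) = 2 and 2 | (45 − 33), so the pair is consistent; merging gives y ≡ 1211 (mod 2014), where 2014 = lcm(38, 106).
gcd(2014, 138) = 2 and 2 | (107 − 1211), so the pair is consistent; merging gives y ≡ 1211 (mod 138966), where 138966 = lcm(2014, 138).
The solution is unique modulo lcm(38, 106, 138) = 138966.

1211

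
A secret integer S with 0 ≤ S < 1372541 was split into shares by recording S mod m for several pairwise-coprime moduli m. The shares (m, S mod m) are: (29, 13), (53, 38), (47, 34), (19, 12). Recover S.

The moduli are pairwise coprime; N = 29·53·47·19 = 1372541.
N/29 = 47329; 47329 ≡ 1 (mod 29), inverse 1.
N/53 = 25897; 25897 ≡ 33 (mod 53); 33·45 ≡ 1, so inverse 45.
N/47 = 29203; 29203 ≡ 16 (mod 47); 16·3 ≡ 1, so inverse 3.
N/19 = 72239; 72239 ≡ 1 (mod 19), inverse 1.
S ≡ 13·47329·1 + 38·25897·45 + 34·29203·3 + 12·72239·1 = 48744721.
48744721 mod 1372541 = 705786.

705786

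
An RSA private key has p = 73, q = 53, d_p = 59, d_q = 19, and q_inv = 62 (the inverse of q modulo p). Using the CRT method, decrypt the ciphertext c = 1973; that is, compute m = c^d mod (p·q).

m₁ = c^(d_p) mod p: c ≡ 2 (mod 73), and 2^59 mod 73 = 32.
m₂ = c^(d_q) mod q: c ≡ 12 (mod 53), and 12^19 mod 53 = 20.
h = q_inv·(m₁ − m₂) mod p = 62·(32 − 20) mod 73 = 14.
m = m₂ + h·q = 20 + 14·53 = 762.

762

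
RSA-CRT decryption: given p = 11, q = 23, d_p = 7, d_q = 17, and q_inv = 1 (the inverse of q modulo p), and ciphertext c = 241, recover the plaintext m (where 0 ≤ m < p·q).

175

m₁ = c^(d_p) mod p: c ≡ 10 (mod 11), and 10^7 mod 11 = 10.
m₂ = c^(d_q) mod q: c ≡ 11 (mod 23), and 11^17 mod 23 = 14.
h = q_inv·(m₁ − m₂) mod p = 1·(10 − 14) mod 11 = 7.
m = m₂ + h·q = 14 + 7·23 = 175.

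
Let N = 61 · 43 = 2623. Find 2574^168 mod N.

Mod 61: 2574 ≡ 12; by Fermat, exponent reduces to 168 mod 60 = 48; 12^48 ≡ 20 (mod 61).
Mod 43: 2574 ≡ 37; since 42 | 168, by Fermat 37^168 ≡ 1 (mod 43).
Combine by CRT: x ≡ 20 (mod 61), x ≡ 1 (mod 43) ⇒ x ≡ 1850 (mod 2623).

1850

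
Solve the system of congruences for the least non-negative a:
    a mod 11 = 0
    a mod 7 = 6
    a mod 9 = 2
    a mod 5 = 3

From a ≡ 0 (mod 11) write a = 0 + 11t. Substituting into a ≡ 6 (mod 7) gives 11t ≡ 6 (mod 7), and since 4⁻¹ ≡ 2 (mod 7), t ≡ 5. Hence a ≡ 0 + 11·5 = 55 (mod 77).
From a ≡ 55 (mod 77) write a = 55 + 77t. Substituting into a ≡ 2 (mod 9) gives 77t ≡ 1 (mod 9), and since 5⁻¹ ≡ 2 (mod 9), t ≡ 2. Hence a ≡ 55 + 77·2 = 209 (mod 693).
From a ≡ 209 (mod 693) write a = 209 + 693t. Substituting into a ≡ 3 (mod 5) gives 693t ≡ 4 (mod 5), and since 3⁻¹ ≡ 2 (mod 5), t ≡ 3. Hence a ≡ 209 + 693·3 = 2288 (mod 3465).

2288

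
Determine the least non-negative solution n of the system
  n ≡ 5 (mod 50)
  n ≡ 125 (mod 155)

1055

Combine the congruences pairwise.
gcd(50, 155) = 5 and 5 | (125 − 5), so the pair is consistent; merging gives n ≡ 1055 (mod 1550), where 1550 = lcm(50, 155).
The solution is unique modulo lcm(50, 155) = 1550.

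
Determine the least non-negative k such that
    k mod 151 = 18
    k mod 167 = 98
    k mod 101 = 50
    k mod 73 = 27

Combine the congruences pairwise.
From k ≡ 18 (mod 151) write k = 18 + 151t. Substituting into k ≡ 98 (mod 167) gives 151t ≡ 80 (mod 167), and since 151⁻¹ ≡ 73 (mod 167), t ≡ 162. Hence k ≡ 18 + 151·162 = 24480 (mod 25217).
From k ≡ 24480 (mod 25217) write k = 24480 + 25217t. Substituting into k ≡ 50 (mod 101) gives 25217t ≡ 12 (mod 101), and since 68⁻¹ ≡ 52 (mod 101), t ≡ 18. Hence k ≡ 24480 + 25217·18 = 478386 (mod 2546917).
From k ≡ 478386 (mod 2546917) write k = 478386 + 2546917t. Substituting into k ≡ 27 (mod 73) gives 2546917t ≡ 10 (mod 73), and since 20⁻¹ ≡ 11 (mod 73), t ≡ 37. Hence k ≡ 478386 + 2546917·37 = 94714315 (mod 185924941).

94714315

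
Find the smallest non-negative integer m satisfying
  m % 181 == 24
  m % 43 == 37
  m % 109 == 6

From m ≡ 24 (mod 181) write m = 24 + 181t. Substituting into m ≡ 37 (mod 43) gives 181t ≡ 13 (mod 43), and since 9⁻¹ ≡ 24 (mod 43), t ≡ 11. Hence m ≡ 24 + 181·11 = 2015 (mod 7783).
From m ≡ 2015 (mod 7783) write m = 2015 + 7783t. Substituting into m ≡ 6 (mod 109) gives 7783t ≡ 62 (mod 109), and since 44⁻¹ ≡ 57 (mod 109), t ≡ 46. Hence m ≡ 2015 + 7783·46 = 360033 (mod 848347).

360033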